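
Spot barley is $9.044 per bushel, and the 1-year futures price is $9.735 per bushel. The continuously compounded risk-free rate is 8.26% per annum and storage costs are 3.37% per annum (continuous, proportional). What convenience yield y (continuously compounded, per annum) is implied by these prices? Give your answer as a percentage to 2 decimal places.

4.27%

F = S·e^((r+u−y)T) ⇒ (r+u−y) = ln(F/S)/T
ln(9.735/9.044) = 0.073626; /T ⇒ 0.073626
y = r + u − ln(F/S)/T = 0.0826 + 0.0337 − 0.073626 = 0.042674
y = 4.27%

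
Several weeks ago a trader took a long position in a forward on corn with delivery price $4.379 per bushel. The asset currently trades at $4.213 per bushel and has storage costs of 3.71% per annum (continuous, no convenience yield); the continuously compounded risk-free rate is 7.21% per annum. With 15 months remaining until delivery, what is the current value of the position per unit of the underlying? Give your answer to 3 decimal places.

Current fair forward for the remaining 15 months: F = S·e^((r + u)·T), (r + u) = 0.0721 + 0.0371 = 0.1092
F = 4.213 · e^(0.1092 × 15/12) = 4.213 × 1.146255 = 4.8292
Value of long forward = (F − K)·e^(−rT) = (4.8292 − 4.379) · e^(−0.0721·15/12)
= 0.4502 × 0.913817 = 0.411

$0.411 per bushel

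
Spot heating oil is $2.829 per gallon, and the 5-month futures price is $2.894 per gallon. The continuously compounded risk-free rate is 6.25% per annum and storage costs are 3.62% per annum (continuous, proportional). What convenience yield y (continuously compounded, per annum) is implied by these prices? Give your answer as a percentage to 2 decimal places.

F = S·e^((r+u−y)T) ⇒ (r+u−y) = ln(F/S)/T
ln(2.894/2.829) = 0.022716; /T ⇒ 0.054518
y = r + u − ln(F/S)/T = 0.0625 + 0.0362 − 0.054518 = 0.044182
y = 4.42%

4.42%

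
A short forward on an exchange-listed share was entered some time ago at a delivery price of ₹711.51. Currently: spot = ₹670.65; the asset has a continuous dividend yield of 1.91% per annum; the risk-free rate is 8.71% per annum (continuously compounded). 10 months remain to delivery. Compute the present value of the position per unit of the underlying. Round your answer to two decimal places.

Current fair forward for the remaining 10 months: F = S·e^((r − q)·T), (r − q) = 0.0871 − 0.0191 = 0.0680
F = 670.65 · e^(0.0680 × 10/12) = 670.65 × 1.058303 = 709.7509
Value of long forward = (F − K)·e^(−rT) = (709.7509 − 711.51) · e^(−0.0871·10/12)
= -1.7591 × 0.929988 = -1.64
Short position value = −(long value) = ₹1.64

₹1.64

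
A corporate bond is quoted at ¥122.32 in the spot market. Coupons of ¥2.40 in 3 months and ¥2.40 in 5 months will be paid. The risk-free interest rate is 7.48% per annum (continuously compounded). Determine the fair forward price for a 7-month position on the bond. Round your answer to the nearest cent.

PV(coupons) I = 2.40·e^(−0.0748·3/12) + 2.40·e^(−0.0748·5/12)
I = 2.3555 + 2.3264 = 4.6819
F = (S − I)·e^(rT) = (122.32 − 4.6819) · e^(0.0748·7/12)
= 117.6381 · e^0.043633 = 117.6381 × 1.044599 = ¥122.88

¥122.88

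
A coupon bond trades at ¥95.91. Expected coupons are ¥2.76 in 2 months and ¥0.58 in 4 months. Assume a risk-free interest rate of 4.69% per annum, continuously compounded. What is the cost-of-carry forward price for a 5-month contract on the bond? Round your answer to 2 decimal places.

PV(coupons) I = 2.76·e^(−0.0469·2/12) + 0.58·e^(−0.0469·4/12)
I = 2.7385 + 0.5710 = 3.3095
F = (S − I)·e^(rT) = (95.91 − 3.3095) · e^(0.0469·5/12)
= 92.6005 · e^0.019542 = 92.6005 × 1.019734 = ¥94.43

¥94.43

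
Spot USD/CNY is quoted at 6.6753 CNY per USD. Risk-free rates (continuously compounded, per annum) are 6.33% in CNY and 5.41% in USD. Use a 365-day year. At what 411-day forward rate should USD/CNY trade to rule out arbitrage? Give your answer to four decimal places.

F = S·e^((r_CNY − r_USD)T) = 6.6753 · e^((0.0633 − 0.0541) × 411/365)
= 6.6753 · e^0.010359 = 6.6753 × 1.010413
F = 6.7448 CNY per USD

6.7448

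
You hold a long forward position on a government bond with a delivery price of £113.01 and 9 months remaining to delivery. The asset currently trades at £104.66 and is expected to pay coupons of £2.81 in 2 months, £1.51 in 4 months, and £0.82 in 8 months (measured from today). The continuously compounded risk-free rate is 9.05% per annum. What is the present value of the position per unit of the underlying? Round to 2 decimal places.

-£5.94

PV(remaining coupons) I = 2.81·e^(−0.0905·2/12) + 1.51·e^(−0.0905·4/12) + 0.82·e^(−0.0905·8/12) = 5.0051
Current forward F = (S − I)·e^(rT) = (104.66 − 5.0051)·e^(0.0905·9/12) = 99.6549 × 1.070232 = 106.6539
Value (long) = (F − K)·e^(−rT) = (106.6539 − 113.01) × 0.934377 = -5.9390
Value = -£5.94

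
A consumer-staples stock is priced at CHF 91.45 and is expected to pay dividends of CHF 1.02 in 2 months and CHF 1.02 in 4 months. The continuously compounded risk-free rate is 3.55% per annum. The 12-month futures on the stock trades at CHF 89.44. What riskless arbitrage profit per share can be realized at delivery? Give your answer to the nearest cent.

CHF 3.22 per share

PV(dividends) I = 1.02·e^(−0.0355·2/12) + 1.02·e^(−0.0355·4/12) = 2.0220
Fair futures F* = (S − I)·e^(rT) = (91.45 − 2.0220)·e^0.035500 = 89.4280 × 1.036138 = 92.6597
Market CHF 89.44 < fair 92.6597: forward underpriced → reverse cash-and-carry (short the stock, invest proceeds at r, pay the dividends, go long the forward).
Profit at T = |F_mkt − F*| = |89.44 − 92.6597| = CHF 3.22 per share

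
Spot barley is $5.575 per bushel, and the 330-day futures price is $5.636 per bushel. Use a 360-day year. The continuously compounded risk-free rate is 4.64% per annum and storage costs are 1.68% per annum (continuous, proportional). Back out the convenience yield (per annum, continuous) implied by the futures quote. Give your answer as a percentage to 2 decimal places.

5.13%

F = S·e^((r+u−y)T) ⇒ (r+u−y) = ln(F/S)/T
ln(5.636/5.575) = 0.010882; /T ⇒ 0.011871
y = r + u − ln(F/S)/T = 0.0464 + 0.0168 − 0.011871 = 0.051329
y = 5.13%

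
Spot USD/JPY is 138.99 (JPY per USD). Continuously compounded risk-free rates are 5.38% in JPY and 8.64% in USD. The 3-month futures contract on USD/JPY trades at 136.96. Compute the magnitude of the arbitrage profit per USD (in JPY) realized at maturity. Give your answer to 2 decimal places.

Fair futures: F* = S·e^(carry·T), with carry = (r_JPY − r_USD) = 0.0538 − 0.0864 = -0.0326
F* = 138.99 · e^(-0.0326 × 3/12) = 138.99 · e^-0.008150 = 138.99 × 0.991883 = 137.8618
Market 136.96 < fair 137.8618: forward underpriced → reverse cash-and-carry (short spot, go long the forward).
At maturity, profit = |F_mkt − F*| = |136.96 − 137.8618| = 0.90 per USD (in JPY)

0.90 per USD (in JPY)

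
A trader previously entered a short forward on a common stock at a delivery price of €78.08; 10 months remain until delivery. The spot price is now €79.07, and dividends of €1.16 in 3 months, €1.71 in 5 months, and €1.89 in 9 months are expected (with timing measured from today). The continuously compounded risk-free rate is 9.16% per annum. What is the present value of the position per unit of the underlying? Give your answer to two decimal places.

PV(remaining dividends) I = 1.16·e^(−0.0916·3/12) + 1.71·e^(−0.0916·5/12) + 1.89·e^(−0.0916·9/12) = 4.5442
Current forward F = (S − I)·e^(rT) = (79.07 − 4.5442)·e^(0.0916·10/12) = 74.5258 × 1.079322 = 80.4373
Value (long) = (F − K)·e^(−rT) = (80.4373 − 78.08) × 0.926507 = 2.1841
Short position value = −(long value) = -€2.18

-€2.18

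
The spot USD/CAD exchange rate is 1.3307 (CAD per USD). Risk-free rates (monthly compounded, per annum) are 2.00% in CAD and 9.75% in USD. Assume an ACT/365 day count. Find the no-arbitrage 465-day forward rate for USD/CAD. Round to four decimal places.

1.2062

By covered interest parity, F = S · (1+r_CAD/12)^(12T) / (1+r_USD/12)^(12T)
= 1.3307 × 1.025785 / 1.131688 = 1.3307 × 0.906420
F = 1.2062 CAD per USD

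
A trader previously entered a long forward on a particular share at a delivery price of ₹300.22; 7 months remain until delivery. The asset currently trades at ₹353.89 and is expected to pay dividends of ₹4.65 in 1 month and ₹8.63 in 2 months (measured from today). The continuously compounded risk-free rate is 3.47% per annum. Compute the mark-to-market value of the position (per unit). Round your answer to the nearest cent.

₹46.47

PV(remaining dividends) I = 4.65·e^(−0.0347·1/12) + 8.63·e^(−0.0347·2/12) = 13.2168
Current forward F = (S − I)·e^(rT) = (353.89 − 13.2168)·e^(0.0347·7/12) = 340.6732 × 1.020448 = 347.6393
Value (long) = (F − K)·e^(−rT) = (347.6393 − 300.22) × 0.979962 = 46.4691
Value = ₹46.47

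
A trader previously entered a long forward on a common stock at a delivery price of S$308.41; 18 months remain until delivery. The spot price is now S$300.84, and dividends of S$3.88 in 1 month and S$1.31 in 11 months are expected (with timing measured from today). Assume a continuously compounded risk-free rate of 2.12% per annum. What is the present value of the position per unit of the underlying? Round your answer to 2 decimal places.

-S$3.07

PV(remaining dividends) I = 3.88·e^(−0.0212·1/12) + 1.31·e^(−0.0212·11/12) = 5.1579
Current forward F = (S − I)·e^(rT) = (300.84 − 5.1579)·e^(0.0212·18/12) = 295.6821 × 1.032311 = 305.2359
Value (long) = (F − K)·e^(−rT) = (305.2359 − 308.41) × 0.968700 = -3.0748
Value = -S$3.07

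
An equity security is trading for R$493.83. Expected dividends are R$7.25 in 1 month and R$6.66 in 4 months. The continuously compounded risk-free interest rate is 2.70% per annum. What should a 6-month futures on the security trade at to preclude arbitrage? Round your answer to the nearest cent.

PV(dividends) I = 7.25·e^(−0.0270·1/12) + 6.66·e^(−0.0270·4/12)
I = 7.2337 + 6.6003 = 13.8340
F = (S − I)·e^(rT) = (493.83 − 13.8340) · e^(0.0270·6/12)
= 479.9960 · e^0.013500 = 479.9960 × 1.013592 = R$486.52

R$486.52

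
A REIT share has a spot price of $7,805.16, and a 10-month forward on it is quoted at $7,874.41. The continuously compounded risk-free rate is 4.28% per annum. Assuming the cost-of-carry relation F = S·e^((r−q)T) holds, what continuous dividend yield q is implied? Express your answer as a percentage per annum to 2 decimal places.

From F = S·e^((r−q)T): (r − q) = ln(F/S)/T
ln(7874.41/7805.16) = ln(1.008872) = 0.008833
(r − q) = 0.008833 / (10/12) = 0.010600
q = r − ln(F/S)/T = 0.0428 − 0.010600 = 0.032200
q = 3.22%

3.22%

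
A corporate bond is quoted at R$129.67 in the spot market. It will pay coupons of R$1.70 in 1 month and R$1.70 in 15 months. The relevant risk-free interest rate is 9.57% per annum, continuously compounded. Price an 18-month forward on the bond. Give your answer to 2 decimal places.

PV(coupons) I = 1.70·e^(−0.0957·1/12) + 1.70·e^(−0.0957·15/12)
I = 1.6865 + 1.5083 = 3.1948
F = (S − I)·e^(rT) = (129.67 − 3.1948) · e^(0.0957·18/12)
= 126.4752 · e^0.143550 = 126.4752 × 1.154365 = R$146.00

R$146.00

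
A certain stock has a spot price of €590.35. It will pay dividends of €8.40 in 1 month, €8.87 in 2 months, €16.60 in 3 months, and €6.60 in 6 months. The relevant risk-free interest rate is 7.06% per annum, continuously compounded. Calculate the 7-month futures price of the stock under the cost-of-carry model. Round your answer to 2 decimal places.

€573.70

PV(dividends) I = 8.40·e^(−0.0706·1/12) + 8.87·e^(−0.0706·2/12) + 16.60·e^(−0.0706·3/12) + 6.60·e^(−0.0706·6/12)
I = 8.3507 + 8.7662 + 16.3096 + 6.3711 = 39.7976
F = (S − I)·e^(rT) = (590.35 − 39.7976) · e^(0.0706·7/12)
= 550.5524 · e^0.041183 = 550.5524 × 1.042043 = €573.70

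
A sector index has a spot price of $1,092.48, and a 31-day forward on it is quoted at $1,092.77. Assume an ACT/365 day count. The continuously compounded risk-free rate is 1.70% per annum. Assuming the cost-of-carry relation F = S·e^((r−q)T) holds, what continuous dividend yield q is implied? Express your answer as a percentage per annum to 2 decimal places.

1.39%

From F = S·e^((r−q)T): (r − q) = ln(F/S)/T
ln(1092.77/1092.48) = ln(1.000265) = 0.000265
(r − q) = 0.000265 / (31/365) = 0.003120
q = r − ln(F/S)/T = 0.0170 − 0.003120 = 0.013880
q = 1.39%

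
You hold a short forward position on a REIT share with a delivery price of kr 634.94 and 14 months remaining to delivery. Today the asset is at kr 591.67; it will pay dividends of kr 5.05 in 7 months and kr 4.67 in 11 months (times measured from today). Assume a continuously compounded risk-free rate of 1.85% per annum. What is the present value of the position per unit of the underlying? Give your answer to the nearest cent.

PV(remaining dividends) I = 5.05·e^(−0.0185·7/12) + 4.67·e^(−0.0185·11/12) = 9.5873
Current forward F = (S − I)·e^(rT) = (591.67 − 9.5873)·e^(0.0185·14/12) = 582.0827 × 1.021818 = 594.7826
Value (long) = (F − K)·e^(−rT) = (594.7826 − 634.94) × 0.978648 = -39.3000
Short position value = −(long value) = kr 39.30

kr 39.30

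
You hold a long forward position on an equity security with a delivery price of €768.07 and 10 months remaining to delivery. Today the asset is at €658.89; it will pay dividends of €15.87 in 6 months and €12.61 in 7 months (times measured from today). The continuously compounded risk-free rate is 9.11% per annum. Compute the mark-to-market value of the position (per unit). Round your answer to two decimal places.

PV(remaining dividends) I = 15.87·e^(−0.0911·6/12) + 12.61·e^(−0.0911·7/12) = 27.1207
Current forward F = (S − I)·e^(rT) = (658.89 − 27.1207)·e^(0.0911·10/12) = 631.7693 × 1.078873 = 681.5988
Value (long) = (F − K)·e^(−rT) = (681.5988 − 768.07) × 0.926893 = -80.1495
Value = -€80.15

-€80.15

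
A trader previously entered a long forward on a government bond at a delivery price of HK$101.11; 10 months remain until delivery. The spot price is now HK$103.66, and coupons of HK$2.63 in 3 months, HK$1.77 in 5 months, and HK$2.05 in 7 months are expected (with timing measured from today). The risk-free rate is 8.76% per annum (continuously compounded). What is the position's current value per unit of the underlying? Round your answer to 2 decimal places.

PV(remaining coupons) I = 2.63·e^(−0.0876·3/12) + 1.77·e^(−0.0876·5/12) + 2.05·e^(−0.0876·7/12) = 6.2275
Current forward F = (S − I)·e^(rT) = (103.66 − 6.2275)·e^(0.0876·10/12) = 97.4325 × 1.075731 = 104.8112
Value (long) = (F − K)·e^(−rT) = (104.8112 − 101.11) × 0.929601 = 3.4406
Value = HK$3.44

HK$3.44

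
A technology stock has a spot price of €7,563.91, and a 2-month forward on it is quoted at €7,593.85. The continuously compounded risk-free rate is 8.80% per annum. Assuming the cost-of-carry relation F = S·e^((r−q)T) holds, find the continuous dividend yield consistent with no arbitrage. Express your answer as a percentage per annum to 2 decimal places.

From F = S·e^((r−q)T): (r − q) = ln(F/S)/T
ln(7593.85/7563.91) = ln(1.003958) = 0.003950
(r − q) = 0.003950 / (2/12) = 0.023700
q = r − ln(F/S)/T = 0.0880 − 0.023700 = 0.064300
q = 6.43%

6.43%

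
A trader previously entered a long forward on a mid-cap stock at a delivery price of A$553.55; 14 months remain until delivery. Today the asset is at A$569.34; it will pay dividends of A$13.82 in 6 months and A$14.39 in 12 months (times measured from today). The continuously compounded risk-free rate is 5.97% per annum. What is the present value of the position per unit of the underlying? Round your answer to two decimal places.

PV(remaining dividends) I = 13.82·e^(−0.0597·6/12) + 14.39·e^(−0.0597·12/12) = 26.9696
Current forward F = (S − I)·e^(rT) = (569.34 − 26.9696)·e^(0.0597·14/12) = 542.3704 × 1.072133 = 581.4932
Value (long) = (F − K)·e^(−rT) = (581.4932 − 553.55) × 0.932720 = 26.0632
Value = A$26.06

A$26.06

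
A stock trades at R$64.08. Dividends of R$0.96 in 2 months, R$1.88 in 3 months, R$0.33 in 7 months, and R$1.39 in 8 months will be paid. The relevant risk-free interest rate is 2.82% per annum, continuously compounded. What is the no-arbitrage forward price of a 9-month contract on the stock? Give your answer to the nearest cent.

PV(dividends) I = 0.96·e^(−0.0282·2/12) + 1.88·e^(−0.0282·3/12) + 0.33·e^(−0.0282·7/12) + 1.39·e^(−0.0282·8/12)
I = 0.9555 + 1.8668 + 0.3246 + 1.3641 = 4.5110
F = (S − I)·e^(rT) = (64.08 − 4.5110) · e^(0.0282·9/12)
= 59.5690 · e^0.021150 = 59.5690 × 1.021375 = R$60.84

R$60.84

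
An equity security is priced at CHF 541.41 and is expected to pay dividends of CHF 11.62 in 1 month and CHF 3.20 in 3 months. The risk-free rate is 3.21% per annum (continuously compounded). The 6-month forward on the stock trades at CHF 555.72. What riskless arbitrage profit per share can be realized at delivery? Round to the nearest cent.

PV(dividends) I = 11.62·e^(−0.0321·1/12) + 3.20·e^(−0.0321·3/12) = 14.7634
Fair forward F* = (S − I)·e^(rT) = (541.41 − 14.7634)·e^0.016050 = 526.6466 × 1.016179 = 535.1672
Market CHF 555.72 > fair 535.1672: forward overpriced → cash-and-carry (borrow at r, buy the stock and collect the dividends, short the forward).
Profit at T = |F_mkt − F*| = |555.72 − 535.1672| = CHF 20.55 per share

CHF 20.55 per share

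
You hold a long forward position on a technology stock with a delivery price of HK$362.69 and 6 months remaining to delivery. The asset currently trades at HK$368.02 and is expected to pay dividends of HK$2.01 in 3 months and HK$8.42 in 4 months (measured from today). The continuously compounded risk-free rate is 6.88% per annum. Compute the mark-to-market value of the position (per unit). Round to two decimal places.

HK$7.39

PV(remaining dividends) I = 2.01·e^(−0.0688·3/12) + 8.42·e^(−0.0688·4/12) = 10.2048
Current forward F = (S − I)·e^(rT) = (368.02 − 10.2048)·e^(0.0688·6/12) = 357.8152 × 1.034999 = 370.3384
Value (long) = (F − K)·e^(−rT) = (370.3384 − 362.69) × 0.966185 = 7.3898
Value = HK$7.39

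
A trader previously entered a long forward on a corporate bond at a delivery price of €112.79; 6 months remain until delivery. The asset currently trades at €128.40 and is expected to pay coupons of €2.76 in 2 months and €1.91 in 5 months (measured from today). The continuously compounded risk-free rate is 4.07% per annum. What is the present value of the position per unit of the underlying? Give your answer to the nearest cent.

PV(remaining coupons) I = 2.76·e^(−0.0407·2/12) + 1.91·e^(−0.0407·5/12) = 4.6192
Current forward F = (S − I)·e^(rT) = (128.40 − 4.6192)·e^(0.0407·6/12) = 123.7808 × 1.020558 = 126.3255
Value (long) = (F − K)·e^(−rT) = (126.3255 − 112.79) × 0.979856 = 13.2628
Value = €13.26

€13.26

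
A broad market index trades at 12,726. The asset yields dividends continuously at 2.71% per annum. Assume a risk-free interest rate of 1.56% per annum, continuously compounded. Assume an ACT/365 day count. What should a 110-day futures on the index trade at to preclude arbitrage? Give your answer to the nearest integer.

12,682

F = S·e^((r − q)T) = 12726 · e^((0.0156 − 0.0271) × 110/365)
= 12726 · e^-0.003466 = 12726 × 0.996540
F = 12,682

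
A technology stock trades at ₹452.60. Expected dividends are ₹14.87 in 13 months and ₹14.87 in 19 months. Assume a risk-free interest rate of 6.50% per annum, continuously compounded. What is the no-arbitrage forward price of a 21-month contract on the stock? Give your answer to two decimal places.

PV(dividends) I = 14.87·e^(−0.0650·13/12) + 14.87·e^(−0.0650·19/12)
I = 13.8589 + 13.4157 = 27.2746
F = (S − I)·e^(rT) = (452.60 − 27.2746) · e^(0.0650·21/12)
= 425.3254 · e^0.113750 = 425.3254 × 1.120472 = ₹476.57

₹476.57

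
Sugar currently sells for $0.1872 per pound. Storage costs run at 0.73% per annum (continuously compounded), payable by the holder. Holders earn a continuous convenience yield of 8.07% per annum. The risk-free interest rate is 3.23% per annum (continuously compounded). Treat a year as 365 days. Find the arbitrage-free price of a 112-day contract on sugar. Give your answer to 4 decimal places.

Net carry = r + u − y = 0.0323 + 0.0073 − 0.0807 = -0.0411
F = S·e^((r+u−y)T) = 0.1872 · e^(-0.0411 × 112/365) = 0.1872 · e^-0.012612
= 0.1872 × 0.987467 = $0.1849 per pound

$0.1849 per pound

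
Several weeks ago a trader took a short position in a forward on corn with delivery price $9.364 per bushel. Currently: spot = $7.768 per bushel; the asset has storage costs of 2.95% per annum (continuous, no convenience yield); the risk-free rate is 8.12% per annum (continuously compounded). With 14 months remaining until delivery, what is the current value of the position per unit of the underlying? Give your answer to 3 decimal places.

Current fair forward for the remaining 14 months: F = S·e^((r + u)·T), (r + u) = 0.0812 + 0.0295 = 0.1107
F = 7.768 · e^(0.1107 × 14/12) = 7.768 × 1.137861 = 8.8389
Value of long forward = (F − K)·e^(−rT) = (8.8389 − 9.364) · e^(−0.0812·14/12)
= -0.5251 × 0.909615 = -0.478
Short position value = −(long value) = $0.478

$0.478 per bushel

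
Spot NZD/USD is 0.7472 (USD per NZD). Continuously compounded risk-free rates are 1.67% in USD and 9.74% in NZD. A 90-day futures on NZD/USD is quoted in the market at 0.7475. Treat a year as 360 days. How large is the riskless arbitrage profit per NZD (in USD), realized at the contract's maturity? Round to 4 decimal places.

Fair futures: F* = S·e^(carry·T), with carry = (r_USD − r_NZD) = 0.0167 − 0.0974 = -0.0807
F* = 0.7472 · e^(-0.0807 × 90/360) = 0.7472 · e^-0.020175 = 0.7472 × 0.980027 = 0.7323
Market 0.7475 > fair 0.7323: forward overpriced → cash-and-carry (buy spot, short the forward).
At maturity, profit = |F_mkt − F*| = |0.7475 − 0.7323| = 0.0152 per NZD (in USD)

0.0152 per NZD (in USD)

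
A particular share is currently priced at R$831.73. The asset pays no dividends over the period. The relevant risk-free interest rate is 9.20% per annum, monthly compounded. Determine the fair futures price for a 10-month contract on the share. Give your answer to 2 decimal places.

R$897.74

F = S · (1+r/12)^(12T)
= 831.73 × 1.079366
F = R$897.74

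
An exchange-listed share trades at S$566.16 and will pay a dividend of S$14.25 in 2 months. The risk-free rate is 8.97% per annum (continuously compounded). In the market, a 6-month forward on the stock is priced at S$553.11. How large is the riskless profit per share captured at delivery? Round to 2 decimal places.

PV(dividends) I = 14.25·e^(−0.0897·2/12) = 14.0385
Fair forward F* = (S − I)·e^(rT) = (566.16 − 14.0385)·e^0.044850 = 552.1215 × 1.045871 = 577.4479
Market S$553.11 < fair 577.4479: forward underpriced → reverse cash-and-carry (short the stock, invest proceeds at r, pay the dividends, go long the forward).
Profit at T = |F_mkt − F*| = |553.11 − 577.4479| = S$24.34 per share

S$24.34 per share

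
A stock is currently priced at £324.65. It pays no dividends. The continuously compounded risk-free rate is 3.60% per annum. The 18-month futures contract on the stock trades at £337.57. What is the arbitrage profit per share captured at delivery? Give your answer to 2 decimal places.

£5.09 per share

Fair futures: F* = S·e^(carry·T), with carry = r = 0.0360
F* = 324.65 · e^(0.0360 × 18/12) = 324.65 · e^0.054000 = 324.65 × 1.055485 = £342.6632
Market £337.57 < fair £342.6632: forward underpriced → reverse cash-and-carry (short spot, go long the forward).
At maturity, profit = |F_mkt − F*| = |337.57 − 342.6632| = £5.09 per share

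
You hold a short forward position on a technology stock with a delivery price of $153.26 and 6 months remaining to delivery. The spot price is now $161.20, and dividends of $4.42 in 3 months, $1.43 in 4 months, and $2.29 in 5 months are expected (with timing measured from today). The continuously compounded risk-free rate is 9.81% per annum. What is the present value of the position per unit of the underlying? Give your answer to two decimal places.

-$7.38

PV(remaining dividends) I = 4.42·e^(−0.0981·3/12) + 1.43·e^(−0.0981·4/12) + 2.29·e^(−0.0981·5/12) = 7.8952
Current forward F = (S − I)·e^(rT) = (161.20 − 7.8952)·e^(0.0981·6/12) = 153.3048 × 1.050273 = 161.0119
Value (long) = (F − K)·e^(−rT) = (161.0119 − 153.26) × 0.952134 = 7.3808
Short position value = −(long value) = -$7.38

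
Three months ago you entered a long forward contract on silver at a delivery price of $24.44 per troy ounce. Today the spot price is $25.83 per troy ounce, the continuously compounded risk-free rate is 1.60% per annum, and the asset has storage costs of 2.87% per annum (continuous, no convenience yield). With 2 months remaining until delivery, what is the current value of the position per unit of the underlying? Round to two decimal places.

Current fair forward for the remaining 2 months: F = S·e^((r + u)·T), (r + u) = 0.0160 + 0.0287 = 0.0447
F = 25.83 · e^(0.0447 × 2/12) = 25.83 × 1.007478 = 26.0232
Value of long forward = (F − K)·e^(−rT) = (26.0232 − 24.44) · e^(−0.0160·2/12)
= 1.5832 × 0.997337 = 1.58

$1.58 per troy ounce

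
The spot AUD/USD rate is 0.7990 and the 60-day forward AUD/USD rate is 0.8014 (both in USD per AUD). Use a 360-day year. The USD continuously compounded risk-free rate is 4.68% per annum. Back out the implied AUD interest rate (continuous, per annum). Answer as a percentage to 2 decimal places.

F = S·e^((r_USD − r_AUD)T) ⇒ r_AUD = r_USD − ln(F/S)/T
ln(0.8014/0.7990) = 0.002999; /(60/360) = 0.017994
r_AUD = 0.0468 − 0.017994 = 0.028806
r_AUD = 2.88%

2.88%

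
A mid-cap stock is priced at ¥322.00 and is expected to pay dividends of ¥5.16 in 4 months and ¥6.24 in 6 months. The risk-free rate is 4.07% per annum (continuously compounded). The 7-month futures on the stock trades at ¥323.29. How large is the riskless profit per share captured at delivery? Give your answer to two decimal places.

¥5.03 per share

PV(dividends) I = 5.16·e^(−0.0407·4/12) + 6.24·e^(−0.0407·6/12) = 11.2048
Fair futures F* = (S − I)·e^(rT) = (322.00 − 11.2048)·e^0.023742 = 310.7952 × 1.024026 = 318.2624
Market ¥323.29 > fair 318.2624: forward overpriced → cash-and-carry (borrow at r, buy the stock and collect the dividends, short the forward).
Profit at T = |F_mkt − F*| = |323.29 − 318.2624| = ¥5.03 per share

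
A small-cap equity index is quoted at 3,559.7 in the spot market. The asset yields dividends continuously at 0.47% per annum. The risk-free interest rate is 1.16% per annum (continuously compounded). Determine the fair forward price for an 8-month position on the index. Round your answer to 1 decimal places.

F = S·e^((r − q)T) = 3559.7 · e^((0.0116 − 0.0047) × 8/12)
= 3559.7 · e^0.004600 = 3559.7 × 1.004611
F = 3,576.1

3,576.1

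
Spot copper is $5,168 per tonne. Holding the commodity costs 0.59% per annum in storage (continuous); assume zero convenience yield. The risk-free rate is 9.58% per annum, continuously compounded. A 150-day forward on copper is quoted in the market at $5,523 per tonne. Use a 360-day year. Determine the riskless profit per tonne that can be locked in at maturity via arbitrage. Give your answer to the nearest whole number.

$131 per tonne

Fair forward: F* = S·e^(carry·T), with carry = (r + u) = 0.0958 + 0.0059 = 0.1017
F* = 5168 · e^(0.1017 × 150/360) = 5168 · e^0.042375 = 5168 × 1.043286 = $5391.7020
Market $5523 > fair $5391.7020: forward overpriced → cash-and-carry (buy spot, short the forward).
At maturity, profit = |F_mkt − F*| = |5523 − 5391.7020| = $131 per tonne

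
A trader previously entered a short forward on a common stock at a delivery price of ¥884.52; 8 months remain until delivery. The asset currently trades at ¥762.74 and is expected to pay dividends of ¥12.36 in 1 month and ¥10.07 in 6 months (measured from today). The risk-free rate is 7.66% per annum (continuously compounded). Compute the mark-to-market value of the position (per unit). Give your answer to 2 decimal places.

¥99.72

PV(remaining dividends) I = 12.36·e^(−0.0766·1/12) + 10.07·e^(−0.0766·6/12) = 21.9730
Current forward F = (S − I)·e^(rT) = (762.74 − 21.9730)·e^(0.0766·8/12) = 740.7670 × 1.052393 = 779.5780
Value (long) = (F − K)·e^(−rT) = (779.5780 − 884.52) × 0.950215 = -99.7175
Short position value = −(long value) = ¥99.72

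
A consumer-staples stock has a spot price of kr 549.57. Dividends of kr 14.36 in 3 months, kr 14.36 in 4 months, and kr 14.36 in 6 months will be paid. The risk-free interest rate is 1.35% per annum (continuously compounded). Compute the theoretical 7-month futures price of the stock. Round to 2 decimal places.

kr 510.71

PV(dividends) I = 14.36·e^(−0.0135·3/12) + 14.36·e^(−0.0135·4/12) + 14.36·e^(−0.0135·6/12)
I = 14.3116 + 14.2955 + 14.2634 = 42.8705
F = (S − I)·e^(rT) = (549.57 − 42.8705) · e^(0.0135·7/12)
= 506.6995 · e^0.007875 = 506.6995 × 1.007906 = kr 510.71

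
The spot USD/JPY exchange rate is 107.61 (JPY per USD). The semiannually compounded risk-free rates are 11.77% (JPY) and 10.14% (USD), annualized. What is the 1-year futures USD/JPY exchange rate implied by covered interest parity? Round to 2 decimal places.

By covered interest parity, F = S · (1+r_JPY/2)^(2T) / (1+r_USD/2)^(2T)
= 107.61 × 1.121163 / 1.103970 = 107.61 × 1.015574
F = 109.29 JPY per USD

109.29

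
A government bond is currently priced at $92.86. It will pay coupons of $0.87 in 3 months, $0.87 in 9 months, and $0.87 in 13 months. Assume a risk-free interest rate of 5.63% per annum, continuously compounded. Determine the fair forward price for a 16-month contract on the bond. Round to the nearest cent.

PV(coupons) I = 0.87·e^(−0.0563·3/12) + 0.87·e^(−0.0563·9/12) + 0.87·e^(−0.0563·13/12)
I = 0.8578 + 0.8340 + 0.8185 = 2.5103
F = (S − I)·e^(rT) = (92.86 − 2.5103) · e^(0.0563·16/12)
= 90.3497 · e^0.075067 = 90.3497 × 1.077956 = $97.39

$97.39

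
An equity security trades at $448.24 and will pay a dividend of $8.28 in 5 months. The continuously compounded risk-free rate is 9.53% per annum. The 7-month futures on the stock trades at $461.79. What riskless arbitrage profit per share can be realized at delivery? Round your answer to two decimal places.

$3.66 per share

PV(dividends) I = 8.28·e^(−0.0953·5/12) = 7.9577
Fair futures F* = (S − I)·e^(rT) = (448.24 − 7.9577)·e^0.055592 = 440.2823 × 1.057166 = 465.4515
Market $461.79 < fair 465.4515: forward underpriced → reverse cash-and-carry (short the stock, invest proceeds at r, pay the dividends, go long the forward).
Profit at T = |F_mkt − F*| = |461.79 − 465.4515| = $3.66 per share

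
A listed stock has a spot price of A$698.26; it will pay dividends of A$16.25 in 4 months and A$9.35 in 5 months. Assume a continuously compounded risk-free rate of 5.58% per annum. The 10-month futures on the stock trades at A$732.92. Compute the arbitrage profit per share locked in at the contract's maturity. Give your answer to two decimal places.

PV(dividends) I = 16.25·e^(−0.0558·4/12) + 9.35·e^(−0.0558·5/12) = 25.0857
Fair futures F* = (S − I)·e^(rT) = (698.26 − 25.0857)·e^0.046500 = 673.1743 × 1.047598 = 705.2161
Market A$732.92 > fair 705.2161: forward overpriced → cash-and-carry (borrow at r, buy the stock and collect the dividends, short the forward).
Profit at T = |F_mkt − F*| = |732.92 − 705.2161| = A$27.70 per share

A$27.70 per share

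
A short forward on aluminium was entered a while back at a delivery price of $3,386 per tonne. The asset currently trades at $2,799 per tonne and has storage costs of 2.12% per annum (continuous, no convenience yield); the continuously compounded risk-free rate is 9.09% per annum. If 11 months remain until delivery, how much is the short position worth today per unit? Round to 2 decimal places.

$261.37 per tonne

Current fair forward for the remaining 11 months: F = S·e^((r + u)·T), (r + u) = 0.0909 + 0.0212 = 0.1121
F = 2799 · e^(0.1121 × 11/12) = 2799 × 1.10822356 = 3101.9177
Value of long forward = (F − K)·e^(−rT) = (3101.9177 − 3386) · e^(−0.0909·11/12)
= -284.0823 × 0.92005208 = -261.37
Short position value = −(long value) = $261.37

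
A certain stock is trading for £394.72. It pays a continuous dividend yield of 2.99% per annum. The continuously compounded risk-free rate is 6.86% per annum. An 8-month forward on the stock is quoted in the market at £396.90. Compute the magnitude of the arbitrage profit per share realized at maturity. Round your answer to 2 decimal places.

Fair forward: F* = S·e^(carry·T), with carry = (r − q) = 0.0686 − 0.0299 = 0.0387
F* = 394.72 · e^(0.0387 × 8/12) = 394.72 · e^0.025800 = 394.72 × 1.026136 = £405.0364
Market £396.90 < fair £405.0364: forward underpriced → reverse cash-and-carry (short spot, go long the forward).
At maturity, profit = |F_mkt − F*| = |396.90 − 405.0364| = £8.14 per share

£8.14 per share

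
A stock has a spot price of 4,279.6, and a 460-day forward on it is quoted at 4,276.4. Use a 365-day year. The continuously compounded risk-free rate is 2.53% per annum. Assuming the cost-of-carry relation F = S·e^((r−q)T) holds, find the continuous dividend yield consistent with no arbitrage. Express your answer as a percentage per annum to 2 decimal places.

From F = S·e^((r−q)T): (r − q) = ln(F/S)/T
ln(4276.4/4279.6) = ln(0.999252) = -0.000748
(r − q) = -0.000748 / (460/365) = -0.000594
q = r − ln(F/S)/T = 0.0253 + 0.000594 = 0.025894
q = 2.59%

2.59%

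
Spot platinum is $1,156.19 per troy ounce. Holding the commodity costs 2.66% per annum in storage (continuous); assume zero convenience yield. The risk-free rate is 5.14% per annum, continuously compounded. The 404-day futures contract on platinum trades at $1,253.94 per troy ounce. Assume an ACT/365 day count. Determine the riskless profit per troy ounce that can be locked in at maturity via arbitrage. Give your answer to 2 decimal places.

$6.50 per troy ounce

Fair futures: F* = S·e^(carry·T), with carry = (r + u) = 0.0514 + 0.0266 = 0.0780
F* = 1156.19 · e^(0.0780 × 404/365) = 1156.19 · e^0.08633425 = 1156.19 × 1.09017066 = $1260.4444
Market $1253.94 < fair $1260.4444: forward underpriced → reverse cash-and-carry (short spot, go long the forward).
At maturity, profit = |F_mkt − F*| = |1253.94 − 1260.4444| = $6.50 per troy ounce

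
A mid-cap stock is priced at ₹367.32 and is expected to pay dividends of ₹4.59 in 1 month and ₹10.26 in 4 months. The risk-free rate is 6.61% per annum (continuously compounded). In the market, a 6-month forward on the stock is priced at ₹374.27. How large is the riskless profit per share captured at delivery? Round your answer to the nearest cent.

PV(dividends) I = 4.59·e^(−0.0661·1/12) + 10.26·e^(−0.0661·4/12) = 14.6012
Fair forward F* = (S − I)·e^(rT) = (367.32 − 14.6012)·e^0.033050 = 352.7188 × 1.033602 = 364.5709
Market ₹374.27 > fair 364.5709: forward overpriced → cash-and-carry (borrow at r, buy the stock and collect the dividends, short the forward).
Profit at T = |F_mkt − F*| = |374.27 − 364.5709| = ₹9.70 per share

₹9.70 per share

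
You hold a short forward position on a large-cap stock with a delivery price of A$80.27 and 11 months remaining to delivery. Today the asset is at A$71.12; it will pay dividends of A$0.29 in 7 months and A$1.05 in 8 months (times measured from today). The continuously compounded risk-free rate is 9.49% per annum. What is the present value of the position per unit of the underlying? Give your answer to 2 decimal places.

PV(remaining dividends) I = 0.29·e^(−0.0949·7/12) + 1.05·e^(−0.0949·8/12) = 1.2600
Current forward F = (S − I)·e^(rT) = (71.12 − 1.2600)·e^(0.0949·11/12) = 69.8600 × 1.090888 = 76.2094
Value (long) = (F − K)·e^(−rT) = (76.2094 − 80.27) × 0.916685 = -3.7223
Short position value = −(long value) = A$3.72

A$3.72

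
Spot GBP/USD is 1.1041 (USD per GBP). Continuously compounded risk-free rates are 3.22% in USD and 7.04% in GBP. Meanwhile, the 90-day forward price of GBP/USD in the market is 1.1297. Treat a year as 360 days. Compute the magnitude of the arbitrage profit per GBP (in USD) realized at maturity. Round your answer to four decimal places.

0.0361 per GBP (in USD)

Fair forward: F* = S·e^(carry·T), with carry = (r_USD − r_GBP) = 0.0322 − 0.0704 = -0.0382
F* = 1.1041 · e^(-0.0382 × 90/360) = 1.1041 · e^-0.009550 = 1.1041 × 0.990495 = 1.0936
Market 1.1297 > fair 1.0936: forward overpriced → cash-and-carry (buy spot, short the forward).
At maturity, profit = |F_mkt − F*| = |1.1297 − 1.0936| = 0.0361 per GBP (in USD)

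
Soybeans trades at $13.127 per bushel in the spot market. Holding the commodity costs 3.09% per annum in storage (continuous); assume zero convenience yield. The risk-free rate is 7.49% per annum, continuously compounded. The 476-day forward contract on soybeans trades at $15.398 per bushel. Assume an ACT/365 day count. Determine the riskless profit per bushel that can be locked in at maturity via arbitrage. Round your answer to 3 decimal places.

Fair forward: F* = S·e^(carry·T), with carry = (r + u) = 0.0749 + 0.0309 = 0.1058
F* = 13.127 · e^(0.1058 × 476/365) = 13.127 · e^0.137975 = 13.127 × 1.147947 = $15.0691
Market $15.398 > fair $15.0691: forward overpriced → cash-and-carry (buy spot, short the forward).
At maturity, profit = |F_mkt − F*| = |15.398 − 15.0691| = $0.329 per bushel

$0.329 per bushel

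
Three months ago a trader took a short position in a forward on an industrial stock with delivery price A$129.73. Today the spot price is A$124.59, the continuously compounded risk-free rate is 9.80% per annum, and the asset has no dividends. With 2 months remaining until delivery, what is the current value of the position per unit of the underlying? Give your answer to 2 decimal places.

A$3.04

Current fair forward for the remaining 2 months: F = S·e^(r·T), r = 0.0980
F = 124.59 · e^(0.0980 × 2/12) = 124.59 × 1.016467 = 126.6416
Value of long forward = (F − K)·e^(−rT) = (126.6416 − 129.73) · e^(−0.0980·2/12)
= -3.0884 × 0.983799 = -3.04
Short position value = −(long value) = A$3.04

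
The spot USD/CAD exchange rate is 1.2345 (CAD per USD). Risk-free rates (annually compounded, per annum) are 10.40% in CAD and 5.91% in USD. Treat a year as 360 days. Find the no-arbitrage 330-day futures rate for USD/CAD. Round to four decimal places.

1.2824

By covered interest parity, F = S · (1+r_CAD)^T / (1+r_USD)^T
= 1.2345 × 1.094935 / 1.054044 = 1.2345 × 1.038794
F = 1.2824 CAD per USD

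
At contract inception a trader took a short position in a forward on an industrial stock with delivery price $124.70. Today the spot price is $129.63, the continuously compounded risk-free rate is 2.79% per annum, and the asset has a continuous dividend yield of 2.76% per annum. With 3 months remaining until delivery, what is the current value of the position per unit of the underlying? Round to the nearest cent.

Current fair forward for the remaining 3 months: F = S·e^((r − q)·T), (r − q) = 0.0279 − 0.0276 = 0.0003
F = 129.63 · e^(0.0003 × 3/12) = 129.63 × 1.000075 = 129.6397
Value of long forward = (F − K)·e^(−rT) = (129.6397 − 124.70) · e^(−0.0279·3/12)
= 4.9397 × 0.993049 = 4.91
Short position value = −(long value) = -$4.91

-$4.91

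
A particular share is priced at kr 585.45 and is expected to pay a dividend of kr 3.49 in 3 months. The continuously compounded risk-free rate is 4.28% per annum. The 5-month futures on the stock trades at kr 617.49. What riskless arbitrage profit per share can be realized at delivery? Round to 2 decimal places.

kr 25.02 per share

PV(dividends) I = 3.49·e^(−0.0428·3/12) = 3.4529
Fair futures F* = (S − I)·e^(rT) = (585.45 − 3.4529)·e^0.017833 = 581.9971 × 1.017993 = 592.4690
Market kr 617.49 > fair 592.4690: forward overpriced → cash-and-carry (borrow at r, buy the stock and collect the dividends, short the forward).
Profit at T = |F_mkt − F*| = |617.49 − 592.4690| = kr 25.02 per share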